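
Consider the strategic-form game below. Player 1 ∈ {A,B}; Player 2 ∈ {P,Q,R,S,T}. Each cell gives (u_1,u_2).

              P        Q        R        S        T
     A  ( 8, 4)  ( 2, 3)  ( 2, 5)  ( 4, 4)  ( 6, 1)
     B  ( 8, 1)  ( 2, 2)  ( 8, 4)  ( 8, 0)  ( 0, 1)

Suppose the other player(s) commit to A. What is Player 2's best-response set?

P2 best: {R}

u_2(P vs A) = 4
u_2(Q vs A) = 3
u_2(R vs A) = 5
u_2(S vs A) = 4
u_2(T vs A) = 1
max payoff 5 at {R}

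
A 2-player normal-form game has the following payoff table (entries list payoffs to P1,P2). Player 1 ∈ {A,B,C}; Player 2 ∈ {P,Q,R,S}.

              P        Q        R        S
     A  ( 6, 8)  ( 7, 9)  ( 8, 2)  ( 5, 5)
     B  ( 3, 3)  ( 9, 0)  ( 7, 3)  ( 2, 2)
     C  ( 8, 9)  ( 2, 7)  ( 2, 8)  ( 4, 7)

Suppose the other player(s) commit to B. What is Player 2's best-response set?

argmax u_2 = {P,R}

u_2(P vs B) = 3
u_2(Q vs B) = 0
u_2(R vs B) = 3
u_2(S vs B) = 2
max payoff 3 at {P,R}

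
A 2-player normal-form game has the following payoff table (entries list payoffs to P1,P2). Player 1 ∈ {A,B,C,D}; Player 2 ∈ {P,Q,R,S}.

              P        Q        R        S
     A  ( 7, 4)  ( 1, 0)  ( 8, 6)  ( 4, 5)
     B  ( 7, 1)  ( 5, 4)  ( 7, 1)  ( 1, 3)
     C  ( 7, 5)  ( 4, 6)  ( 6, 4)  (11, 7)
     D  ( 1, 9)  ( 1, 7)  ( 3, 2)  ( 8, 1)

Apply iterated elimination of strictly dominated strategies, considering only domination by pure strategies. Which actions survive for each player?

Survivors P1:{A,B,C} P2:{Q,R,S}

P1 drop D (C beats it: P:7>1 Q:4>1 R:6>3 S:11>8)
P2 drop P (S beats it: A:5>4 B:3>1 C:7>5)
P1→{A,B,C} P2→{Q,R,S}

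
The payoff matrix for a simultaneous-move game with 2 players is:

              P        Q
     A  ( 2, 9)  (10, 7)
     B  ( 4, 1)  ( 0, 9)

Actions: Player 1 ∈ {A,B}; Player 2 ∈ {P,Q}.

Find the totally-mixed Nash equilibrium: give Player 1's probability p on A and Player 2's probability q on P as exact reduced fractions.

P1 mixes 4/5 on A; P2 mixes 5/6 on P

P1 indiff ⇒ q·2+(1-q)·10 = q·4+(1-q)·0 ⇒ q(-2) = (1-q)(-10) ⇒ q = 5/6
P2 indiff ⇒ p·9+(1-p)·1 = p·7+(1-p)·9 ⇒ p(2) = (1-p)(8) ⇒ p = 4/5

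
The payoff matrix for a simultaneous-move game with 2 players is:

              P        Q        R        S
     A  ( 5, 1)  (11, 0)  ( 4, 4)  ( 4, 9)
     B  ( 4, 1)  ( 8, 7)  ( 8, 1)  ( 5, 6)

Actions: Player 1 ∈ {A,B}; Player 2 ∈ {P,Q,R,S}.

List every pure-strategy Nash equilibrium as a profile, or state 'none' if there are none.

(A,P): not NE [P2→S gives 9>1]
(A,Q): not NE [P2→S gives 9>0]
(A,R): not NE [P1→B gives 8>4; P2→S gives 9>4]
(A,S): not NE [P1→B gives 5>4]
(B,P): not NE [P1→A gives 5>4; P2→Q gives 7>1]
(B,Q): not NE [P1→A gives 11>8]
(B,R): not NE [P2→Q gives 7>1]
(B,S): not NE [P2→Q gives 7>6]

Equilibria: none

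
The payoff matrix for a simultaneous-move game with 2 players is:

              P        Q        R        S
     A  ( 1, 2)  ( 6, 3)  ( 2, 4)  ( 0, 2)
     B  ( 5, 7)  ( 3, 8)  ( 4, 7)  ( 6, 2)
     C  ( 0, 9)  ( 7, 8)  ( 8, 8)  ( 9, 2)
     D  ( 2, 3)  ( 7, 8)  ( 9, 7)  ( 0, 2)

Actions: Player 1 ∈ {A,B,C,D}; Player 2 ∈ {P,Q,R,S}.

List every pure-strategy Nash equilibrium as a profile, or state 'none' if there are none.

Nash profiles: (D,Q)

(A,P): not NE [P1→B gives 5>1; P2→R gives 4>2]
(A,Q): not NE [P1→D gives 7>6; P2→R gives 4>3]
(A,R): not NE [P1→D gives 9>2]
(A,S): not NE [P1→C gives 9>0; P2→R gives 4>2]
(B,P): not NE [P2→Q gives 8>7]
(B,Q): not NE [P1→D gives 7>3]
(B,R): not NE [P1→D gives 9>4; P2→Q gives 8>7]
(B,S): not NE [P1→C gives 9>6; P2→Q gives 8>2]
(C,P): not NE [P1→B gives 5>0]
(C,Q): not NE [P2→P gives 9>8]
(C,R): not NE [P1→D gives 9>8; P2→P gives 9>8]
(C,S): not NE [P2→P gives 9>2]
(D,P): not NE [P1→B gives 5>2; P2→Q gives 8>3]
(D,Q): NE
(D,R): not NE [P2→Q gives 8>7]
(D,S): not NE [P1→C gives 9>0; P2→Q gives 8>2]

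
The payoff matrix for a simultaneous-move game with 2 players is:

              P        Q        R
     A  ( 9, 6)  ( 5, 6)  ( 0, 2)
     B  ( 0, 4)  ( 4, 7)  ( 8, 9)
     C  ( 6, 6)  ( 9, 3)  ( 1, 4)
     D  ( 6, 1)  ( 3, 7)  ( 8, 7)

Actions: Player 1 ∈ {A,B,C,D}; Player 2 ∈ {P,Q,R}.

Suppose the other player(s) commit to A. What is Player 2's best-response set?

BR_2 = {P,Q}

u_2(P vs A) = 6
u_2(Q vs A) = 6
u_2(R vs A) = 2
max payoff 6 at {P,Q}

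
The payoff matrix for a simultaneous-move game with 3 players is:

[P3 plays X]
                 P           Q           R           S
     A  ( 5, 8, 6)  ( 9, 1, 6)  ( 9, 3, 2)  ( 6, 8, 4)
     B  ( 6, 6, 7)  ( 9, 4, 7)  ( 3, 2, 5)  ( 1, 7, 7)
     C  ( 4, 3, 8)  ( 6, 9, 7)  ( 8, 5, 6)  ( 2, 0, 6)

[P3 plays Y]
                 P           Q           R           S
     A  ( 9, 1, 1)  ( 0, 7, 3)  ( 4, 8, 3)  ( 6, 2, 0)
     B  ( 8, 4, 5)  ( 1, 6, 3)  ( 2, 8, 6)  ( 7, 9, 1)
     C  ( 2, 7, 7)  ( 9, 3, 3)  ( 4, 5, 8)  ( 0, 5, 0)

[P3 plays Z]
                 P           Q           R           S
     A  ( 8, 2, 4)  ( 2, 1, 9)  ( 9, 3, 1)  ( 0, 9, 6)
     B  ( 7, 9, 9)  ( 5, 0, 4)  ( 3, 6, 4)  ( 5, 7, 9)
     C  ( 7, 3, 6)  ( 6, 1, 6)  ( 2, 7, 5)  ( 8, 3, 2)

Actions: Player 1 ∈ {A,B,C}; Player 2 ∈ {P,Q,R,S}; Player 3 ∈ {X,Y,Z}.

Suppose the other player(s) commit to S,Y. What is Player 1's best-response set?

u_1(A vs S,Y) = 6
u_1(B vs S,Y) = 7
u_1(C vs S,Y) = 0
max payoff 7 at {B}

argmax u_1 = {B}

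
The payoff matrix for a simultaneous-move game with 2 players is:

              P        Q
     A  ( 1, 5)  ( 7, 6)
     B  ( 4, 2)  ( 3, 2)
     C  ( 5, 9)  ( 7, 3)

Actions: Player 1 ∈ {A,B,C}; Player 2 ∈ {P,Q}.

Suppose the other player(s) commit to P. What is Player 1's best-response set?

P1 best: {C}

u_1(A vs P) = 1
u_1(B vs P) = 4
u_1(C vs P) = 5
max payoff 5 at {C}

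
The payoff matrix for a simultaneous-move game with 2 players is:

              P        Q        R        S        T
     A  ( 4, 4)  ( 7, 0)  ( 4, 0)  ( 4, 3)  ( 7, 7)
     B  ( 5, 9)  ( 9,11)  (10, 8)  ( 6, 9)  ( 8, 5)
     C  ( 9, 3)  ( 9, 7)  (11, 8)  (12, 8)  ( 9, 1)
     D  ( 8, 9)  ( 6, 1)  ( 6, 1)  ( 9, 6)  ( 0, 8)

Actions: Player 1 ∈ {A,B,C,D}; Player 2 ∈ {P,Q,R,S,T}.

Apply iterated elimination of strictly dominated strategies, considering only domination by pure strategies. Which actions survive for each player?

P1 drop A (B beats it: P:5>4 Q:9>7 R:10>4 S:6>4 T:8>7)
P1 drop D (C beats it: P:9>8 Q:9>6 R:11>6 S:12>9 T:9>0)
P2 drop P (Q beats it: B:11>9 C:7>3)
P2 drop T (Q beats it: B:11>5 C:7>1)
P1→{B,C} P2→{Q,R,S}

Survivors P1:{B,C} P2:{Q,R,S}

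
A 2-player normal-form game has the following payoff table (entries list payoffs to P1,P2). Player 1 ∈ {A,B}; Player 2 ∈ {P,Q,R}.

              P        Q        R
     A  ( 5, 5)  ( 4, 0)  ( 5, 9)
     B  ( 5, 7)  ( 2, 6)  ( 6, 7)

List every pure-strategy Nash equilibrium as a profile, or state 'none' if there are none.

(A,P): not NE [P2→R gives 9>5]
(A,Q): not NE [P2→R gives 9>0]
(A,R): not NE [P1→B gives 6>5]
(B,P): NE
(B,Q): not NE [P1→A gives 4>2; P2→R gives 7>6]
(B,R): NE

NE set: (B,P), (B,R)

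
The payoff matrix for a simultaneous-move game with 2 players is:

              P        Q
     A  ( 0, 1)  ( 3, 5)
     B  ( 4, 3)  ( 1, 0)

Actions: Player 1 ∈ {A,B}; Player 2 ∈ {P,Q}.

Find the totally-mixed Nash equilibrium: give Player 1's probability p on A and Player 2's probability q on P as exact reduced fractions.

P1 indiff ⇒ q·0+(1-q)·3 = q·4+(1-q)·1 ⇒ q(-4) = (1-q)(-2) ⇒ q = 1/3
P2 indiff ⇒ p·1+(1-p)·3 = p·5+(1-p)·0 ⇒ p(-4) = (1-p)(-3) ⇒ p = 3/7

P1 mixes 3/7 on A; P2 mixes 1/3 on P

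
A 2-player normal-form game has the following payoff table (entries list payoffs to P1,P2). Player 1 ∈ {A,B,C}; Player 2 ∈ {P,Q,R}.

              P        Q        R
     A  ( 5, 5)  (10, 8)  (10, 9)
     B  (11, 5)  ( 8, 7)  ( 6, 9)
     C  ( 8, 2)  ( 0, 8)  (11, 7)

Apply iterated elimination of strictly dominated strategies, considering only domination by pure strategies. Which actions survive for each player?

IESDS → P1:{A,C} P2:{Q,R}

P2 drop P (Q beats it: A:8>5 B:7>5 C:8>2)
P1 drop B (A beats it: Q:10>8 R:10>6)
P1→{A,C} P2→{Q,R}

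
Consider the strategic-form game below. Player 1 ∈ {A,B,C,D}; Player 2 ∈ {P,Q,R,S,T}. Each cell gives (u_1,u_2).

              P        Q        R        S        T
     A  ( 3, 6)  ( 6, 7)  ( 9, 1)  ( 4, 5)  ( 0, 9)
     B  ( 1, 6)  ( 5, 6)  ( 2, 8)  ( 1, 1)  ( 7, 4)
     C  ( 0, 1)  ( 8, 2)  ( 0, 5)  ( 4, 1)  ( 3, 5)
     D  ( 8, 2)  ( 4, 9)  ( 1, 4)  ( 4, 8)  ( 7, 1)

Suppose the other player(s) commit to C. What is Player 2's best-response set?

BR_2 = {R,T}

u_2(P vs C) = 1
u_2(Q vs C) = 2
u_2(R vs C) = 5
u_2(S vs C) = 1
u_2(T vs C) = 5
max payoff 5 at {R,T}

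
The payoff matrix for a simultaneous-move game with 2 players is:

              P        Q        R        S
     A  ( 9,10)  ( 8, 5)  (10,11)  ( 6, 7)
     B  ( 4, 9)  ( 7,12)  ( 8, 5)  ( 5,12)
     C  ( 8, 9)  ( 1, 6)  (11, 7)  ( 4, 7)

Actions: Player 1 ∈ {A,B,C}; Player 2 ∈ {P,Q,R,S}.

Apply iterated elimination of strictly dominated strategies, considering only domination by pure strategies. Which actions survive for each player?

Remaining: P1:{A,C} P2:{P,R}

P1 drop B (A beats it: P:9>4 Q:8>7 R:10>8 S:6>5)
P2 drop Q (P beats it: A:10>5 C:9>6)
P2 drop S (P beats it: A:10>7 C:9>7)
P1→{A,C} P2→{P,R}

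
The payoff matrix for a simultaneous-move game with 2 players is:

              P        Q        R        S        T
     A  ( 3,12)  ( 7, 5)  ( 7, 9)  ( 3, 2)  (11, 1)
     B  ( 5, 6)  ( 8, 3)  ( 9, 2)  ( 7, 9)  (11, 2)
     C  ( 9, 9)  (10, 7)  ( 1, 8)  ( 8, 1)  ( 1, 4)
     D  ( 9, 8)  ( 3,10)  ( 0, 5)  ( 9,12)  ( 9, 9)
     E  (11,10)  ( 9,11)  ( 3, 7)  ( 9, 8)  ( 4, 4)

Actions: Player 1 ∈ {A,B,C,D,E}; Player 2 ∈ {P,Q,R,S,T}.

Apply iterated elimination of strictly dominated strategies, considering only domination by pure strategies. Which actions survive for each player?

P2 drop R (P beats it: A:12>9 B:6>2 C:9>8 D:8>5 E:10>7)
P2 drop T (Q beats it: A:5>1 B:3>2 C:7>4 D:10>9 E:11>4)
P1 drop A (B beats it: P:5>3 Q:8>7 S:7>3)
P1 drop B (C beats it: P:9>5 Q:10>8 S:8>7)
P1→{C,D,E} P2→{P,Q,S}

Remaining: P1:{C,D,E} P2:{P,Q,S}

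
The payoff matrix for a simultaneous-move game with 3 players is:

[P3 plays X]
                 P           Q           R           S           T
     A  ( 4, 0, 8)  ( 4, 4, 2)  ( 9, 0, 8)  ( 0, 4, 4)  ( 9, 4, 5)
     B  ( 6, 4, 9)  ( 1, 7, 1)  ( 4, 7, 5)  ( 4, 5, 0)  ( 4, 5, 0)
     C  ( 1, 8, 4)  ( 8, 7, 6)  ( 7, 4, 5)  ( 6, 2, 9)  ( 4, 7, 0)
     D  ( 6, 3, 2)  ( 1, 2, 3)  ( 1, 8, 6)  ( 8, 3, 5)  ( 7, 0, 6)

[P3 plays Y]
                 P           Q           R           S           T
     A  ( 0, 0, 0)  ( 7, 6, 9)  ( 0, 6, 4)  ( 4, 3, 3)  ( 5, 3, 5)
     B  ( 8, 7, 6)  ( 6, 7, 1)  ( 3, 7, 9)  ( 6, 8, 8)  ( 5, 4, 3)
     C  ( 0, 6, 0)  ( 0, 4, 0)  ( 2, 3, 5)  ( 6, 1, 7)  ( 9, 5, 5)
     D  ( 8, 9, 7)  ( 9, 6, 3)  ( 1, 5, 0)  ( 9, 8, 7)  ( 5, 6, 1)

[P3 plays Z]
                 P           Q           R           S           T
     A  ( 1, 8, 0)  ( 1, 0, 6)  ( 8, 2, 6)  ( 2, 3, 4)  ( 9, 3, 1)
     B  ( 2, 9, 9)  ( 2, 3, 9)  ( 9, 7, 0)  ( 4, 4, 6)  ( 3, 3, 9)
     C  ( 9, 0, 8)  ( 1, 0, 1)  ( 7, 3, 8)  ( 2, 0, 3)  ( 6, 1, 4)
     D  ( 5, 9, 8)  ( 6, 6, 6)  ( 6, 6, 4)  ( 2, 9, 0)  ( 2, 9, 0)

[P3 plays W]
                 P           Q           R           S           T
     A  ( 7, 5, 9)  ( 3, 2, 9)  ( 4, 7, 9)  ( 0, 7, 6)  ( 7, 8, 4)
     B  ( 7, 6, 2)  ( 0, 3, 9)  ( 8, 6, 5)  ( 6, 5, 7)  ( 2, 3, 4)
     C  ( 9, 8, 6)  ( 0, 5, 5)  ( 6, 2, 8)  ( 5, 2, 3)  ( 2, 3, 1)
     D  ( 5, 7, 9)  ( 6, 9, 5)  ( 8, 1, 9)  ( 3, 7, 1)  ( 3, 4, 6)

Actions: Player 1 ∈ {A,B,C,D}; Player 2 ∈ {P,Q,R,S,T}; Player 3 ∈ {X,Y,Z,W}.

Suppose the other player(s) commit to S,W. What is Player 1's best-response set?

u_1(A vs S,W) = 0
u_1(B vs S,W) = 6
u_1(C vs S,W) = 5
u_1(D vs S,W) = 3
max payoff 6 at {B}

argmax u_1 = {B}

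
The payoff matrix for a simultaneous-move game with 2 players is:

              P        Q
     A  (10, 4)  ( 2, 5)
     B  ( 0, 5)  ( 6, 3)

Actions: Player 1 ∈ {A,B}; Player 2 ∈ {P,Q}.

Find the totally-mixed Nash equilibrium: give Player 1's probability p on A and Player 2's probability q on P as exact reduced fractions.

P1 mixes 2/3 on A; P2 mixes 2/7 on P

P1 indiff ⇒ q·10+(1-q)·2 = q·0+(1-q)·6 ⇒ q(10) = (1-q)(4) ⇒ q = 2/7
P2 indiff ⇒ p·4+(1-p)·5 = p·5+(1-p)·3 ⇒ p(-1) = (1-p)(-2) ⇒ p = 2/3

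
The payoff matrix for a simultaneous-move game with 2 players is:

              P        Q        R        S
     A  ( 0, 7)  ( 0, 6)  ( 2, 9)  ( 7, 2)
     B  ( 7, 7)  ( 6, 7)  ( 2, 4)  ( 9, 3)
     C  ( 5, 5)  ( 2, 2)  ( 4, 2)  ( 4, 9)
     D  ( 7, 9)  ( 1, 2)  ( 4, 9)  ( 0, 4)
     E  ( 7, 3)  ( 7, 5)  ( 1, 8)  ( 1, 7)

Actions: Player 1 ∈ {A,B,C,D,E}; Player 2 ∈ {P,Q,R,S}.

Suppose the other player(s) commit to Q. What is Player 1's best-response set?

argmax u_1 = {E}

u_1(A vs Q) = 0
u_1(B vs Q) = 6
u_1(C vs Q) = 2
u_1(D vs Q) = 1
u_1(E vs Q) = 7
max payoff 7 at {E}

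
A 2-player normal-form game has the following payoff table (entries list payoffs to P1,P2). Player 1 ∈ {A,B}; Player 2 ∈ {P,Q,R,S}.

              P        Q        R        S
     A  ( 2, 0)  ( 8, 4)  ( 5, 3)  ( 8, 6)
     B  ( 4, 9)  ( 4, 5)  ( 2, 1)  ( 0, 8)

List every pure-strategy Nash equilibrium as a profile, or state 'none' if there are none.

NE set: (A,S), (B,P)

(A,P): not NE [P1→B gives 4>2; P2→S gives 6>0]
(A,Q): not NE [P2→S gives 6>4]
(A,R): not NE [P2→S gives 6>3]
(A,S): NE
(B,P): NE
(B,Q): not NE [P1→A gives 8>4; P2→P gives 9>5]
(B,R): not NE [P1→A gives 5>2; P2→P gives 9>1]
(B,S): not NE [P1→A gives 8>0; P2→P gives 9>8]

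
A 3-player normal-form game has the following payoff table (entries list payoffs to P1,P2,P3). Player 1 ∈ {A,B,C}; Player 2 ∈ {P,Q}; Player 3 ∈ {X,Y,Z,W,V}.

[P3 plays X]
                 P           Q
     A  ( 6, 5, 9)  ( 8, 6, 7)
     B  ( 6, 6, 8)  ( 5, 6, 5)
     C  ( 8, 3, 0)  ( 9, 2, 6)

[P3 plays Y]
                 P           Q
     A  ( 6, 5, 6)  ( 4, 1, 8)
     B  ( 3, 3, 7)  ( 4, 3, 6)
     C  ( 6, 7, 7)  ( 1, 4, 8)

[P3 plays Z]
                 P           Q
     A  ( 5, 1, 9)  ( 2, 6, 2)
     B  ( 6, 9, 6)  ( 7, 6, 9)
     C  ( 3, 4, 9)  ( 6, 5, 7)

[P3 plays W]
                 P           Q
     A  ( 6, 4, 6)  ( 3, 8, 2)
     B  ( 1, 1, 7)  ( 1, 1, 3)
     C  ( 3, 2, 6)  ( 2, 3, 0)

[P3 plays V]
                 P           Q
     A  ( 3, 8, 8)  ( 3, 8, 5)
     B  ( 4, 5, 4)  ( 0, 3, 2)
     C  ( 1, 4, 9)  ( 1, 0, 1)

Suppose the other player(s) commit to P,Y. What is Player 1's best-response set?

u_1(A vs P,Y) = 6
u_1(B vs P,Y) = 3
u_1(C vs P,Y) = 6
max payoff 6 at {A,C}

P1 best: {A,C}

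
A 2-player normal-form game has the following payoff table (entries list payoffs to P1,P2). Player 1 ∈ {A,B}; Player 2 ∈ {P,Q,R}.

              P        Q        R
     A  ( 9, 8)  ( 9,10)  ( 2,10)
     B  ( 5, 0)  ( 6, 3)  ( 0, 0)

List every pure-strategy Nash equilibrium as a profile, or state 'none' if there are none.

NE set: (A,Q), (A,R)

(A,P): not NE [P2→R gives 10>8]
(A,Q): NE
(A,R): NE
(B,P): not NE [P1→A gives 9>5; P2→Q gives 3>0]
(B,Q): not NE [P1→A gives 9>6]
(B,R): not NE [P1→A gives 2>0; P2→Q gives 3>0]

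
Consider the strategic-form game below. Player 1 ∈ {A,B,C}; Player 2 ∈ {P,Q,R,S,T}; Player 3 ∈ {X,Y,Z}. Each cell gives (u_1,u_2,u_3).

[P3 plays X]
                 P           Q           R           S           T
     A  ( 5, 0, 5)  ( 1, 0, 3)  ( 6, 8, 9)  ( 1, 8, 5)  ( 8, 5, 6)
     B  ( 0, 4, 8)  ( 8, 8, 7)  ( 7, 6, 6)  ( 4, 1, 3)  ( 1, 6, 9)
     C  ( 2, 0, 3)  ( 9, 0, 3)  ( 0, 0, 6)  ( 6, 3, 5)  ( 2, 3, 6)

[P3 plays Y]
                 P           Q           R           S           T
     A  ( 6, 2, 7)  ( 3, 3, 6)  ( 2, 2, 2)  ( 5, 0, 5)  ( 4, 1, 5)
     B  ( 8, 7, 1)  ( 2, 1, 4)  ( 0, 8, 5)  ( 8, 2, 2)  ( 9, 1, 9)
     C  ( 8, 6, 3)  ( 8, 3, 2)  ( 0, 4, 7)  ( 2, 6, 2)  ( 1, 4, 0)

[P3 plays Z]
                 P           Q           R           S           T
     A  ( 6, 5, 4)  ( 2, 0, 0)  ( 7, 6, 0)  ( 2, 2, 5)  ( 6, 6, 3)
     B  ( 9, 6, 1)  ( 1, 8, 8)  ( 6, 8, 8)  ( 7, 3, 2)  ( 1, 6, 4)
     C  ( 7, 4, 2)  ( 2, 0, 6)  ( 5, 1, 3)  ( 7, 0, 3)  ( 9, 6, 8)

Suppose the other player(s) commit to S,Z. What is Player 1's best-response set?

argmax u_1 = {B,C}

u_1(A vs S,Z) = 2
u_1(B vs S,Z) = 7
u_1(C vs S,Z) = 7
max payoff 7 at {B,C}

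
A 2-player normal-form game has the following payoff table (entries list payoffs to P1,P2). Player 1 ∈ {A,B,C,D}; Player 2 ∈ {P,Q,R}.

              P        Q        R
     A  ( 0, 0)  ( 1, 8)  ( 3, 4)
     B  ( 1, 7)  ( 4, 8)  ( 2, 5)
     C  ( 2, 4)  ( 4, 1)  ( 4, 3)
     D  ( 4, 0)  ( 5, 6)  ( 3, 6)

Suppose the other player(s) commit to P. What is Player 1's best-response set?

u_1(A vs P) = 0
u_1(B vs P) = 1
u_1(C vs P) = 2
u_1(D vs P) = 4
max payoff 4 at {D}

P1 best: {D}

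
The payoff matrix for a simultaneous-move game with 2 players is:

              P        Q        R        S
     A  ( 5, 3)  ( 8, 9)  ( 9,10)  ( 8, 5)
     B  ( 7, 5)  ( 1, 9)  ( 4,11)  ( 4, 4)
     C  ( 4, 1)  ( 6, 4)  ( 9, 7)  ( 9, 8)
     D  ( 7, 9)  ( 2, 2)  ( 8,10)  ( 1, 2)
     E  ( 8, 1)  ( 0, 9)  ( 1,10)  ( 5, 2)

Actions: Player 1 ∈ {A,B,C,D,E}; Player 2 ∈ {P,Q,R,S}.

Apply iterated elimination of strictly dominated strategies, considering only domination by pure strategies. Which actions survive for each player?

Survivors P1:{A,C} P2:{R,S}

P2 drop P (R beats it: A:10>3 B:11>5 C:7>1 D:10>9 E:10>1)
P1 drop B (A beats it: Q:8>1 R:9>4 S:8>4)
P1 drop D (A beats it: Q:8>2 R:9>8 S:8>1)
P1 drop E (A beats it: Q:8>0 R:9>1 S:8>5)
P2 drop Q (R beats it: A:10>9 C:7>4)
P1→{A,C} P2→{R,S}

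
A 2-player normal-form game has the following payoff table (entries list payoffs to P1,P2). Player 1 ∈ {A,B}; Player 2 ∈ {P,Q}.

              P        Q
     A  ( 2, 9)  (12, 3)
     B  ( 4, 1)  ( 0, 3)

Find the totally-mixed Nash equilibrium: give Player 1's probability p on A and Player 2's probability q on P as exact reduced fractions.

P1 mixes 1/4 on A; P2 mixes 6/7 on P

P1 indiff ⇒ q·2+(1-q)·12 = q·4+(1-q)·0 ⇒ q(-2) = (1-q)(-12) ⇒ q = 6/7
P2 indiff ⇒ p·9+(1-p)·1 = p·3+(1-p)·3 ⇒ p(6) = (1-p)(2) ⇒ p = 1/4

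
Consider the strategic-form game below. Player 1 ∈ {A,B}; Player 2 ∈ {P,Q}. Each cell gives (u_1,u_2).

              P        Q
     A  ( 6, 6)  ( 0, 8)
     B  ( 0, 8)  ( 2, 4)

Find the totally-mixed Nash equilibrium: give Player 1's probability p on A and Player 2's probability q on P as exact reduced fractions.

(p,q) = (2/3, 1/4)

P1 indiff ⇒ q·6+(1-q)·0 = q·0+(1-q)·2 ⇒ q(6) = (1-q)(2) ⇒ q = 1/4
P2 indiff ⇒ p·6+(1-p)·8 = p·8+(1-p)·4 ⇒ p(-2) = (1-p)(-4) ⇒ p = 2/3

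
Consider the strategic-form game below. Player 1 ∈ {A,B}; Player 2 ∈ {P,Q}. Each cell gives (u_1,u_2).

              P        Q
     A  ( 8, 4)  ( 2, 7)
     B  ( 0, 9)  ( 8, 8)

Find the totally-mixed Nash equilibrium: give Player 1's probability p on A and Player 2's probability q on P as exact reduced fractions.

P1 indiff ⇒ q·8+(1-q)·2 = q·0+(1-q)·8 ⇒ q(8) = (1-q)(6) ⇒ q = 3/7
P2 indiff ⇒ p·4+(1-p)·9 = p·7+(1-p)·8 ⇒ p(-3) = (1-p)(-1) ⇒ p = 1/4

(p,q) = (1/4, 3/7)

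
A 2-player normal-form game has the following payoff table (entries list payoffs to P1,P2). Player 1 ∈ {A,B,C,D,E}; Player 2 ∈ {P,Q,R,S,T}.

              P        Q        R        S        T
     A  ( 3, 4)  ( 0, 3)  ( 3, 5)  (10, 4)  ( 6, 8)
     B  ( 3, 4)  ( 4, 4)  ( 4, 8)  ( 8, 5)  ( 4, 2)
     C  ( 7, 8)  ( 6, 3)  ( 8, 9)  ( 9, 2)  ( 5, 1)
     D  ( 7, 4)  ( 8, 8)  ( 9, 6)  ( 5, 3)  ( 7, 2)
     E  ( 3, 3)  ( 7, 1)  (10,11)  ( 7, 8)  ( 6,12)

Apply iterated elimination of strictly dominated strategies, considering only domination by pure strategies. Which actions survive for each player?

Remaining: P1:{D,E} P2:{Q,R,T}

P1 drop B (C beats it: P:7>3 Q:6>4 R:8>4 S:9>8 T:5>4)
P2 drop P (R beats it: A:5>4 C:9>8 D:6>4 E:11>3)
P2 drop S (R beats it: A:5>4 C:9>2 D:6>3 E:11>8)
P1 drop A (D beats it: Q:8>0 R:9>3 T:7>6)
P1 drop C (D beats it: Q:8>6 R:9>8 T:7>5)
P1→{D,E} P2→{Q,R,T}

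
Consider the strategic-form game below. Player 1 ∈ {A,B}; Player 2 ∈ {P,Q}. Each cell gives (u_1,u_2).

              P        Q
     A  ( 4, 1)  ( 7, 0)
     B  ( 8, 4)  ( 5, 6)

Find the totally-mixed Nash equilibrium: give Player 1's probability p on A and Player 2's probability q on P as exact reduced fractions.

P1 indiff ⇒ q·4+(1-q)·7 = q·8+(1-q)·5 ⇒ q(-4) = (1-q)(-2) ⇒ q = 1/3
P2 indiff ⇒ p·1+(1-p)·4 = p·0+(1-p)·6 ⇒ p(1) = (1-p)(2) ⇒ p = 2/3

(p,q) = (2/3, 1/3)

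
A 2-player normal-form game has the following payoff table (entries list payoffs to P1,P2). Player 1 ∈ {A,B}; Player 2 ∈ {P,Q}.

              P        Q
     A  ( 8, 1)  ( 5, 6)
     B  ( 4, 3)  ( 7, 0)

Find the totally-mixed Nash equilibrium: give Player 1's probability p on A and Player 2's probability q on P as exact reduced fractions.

P1 indiff ⇒ q·8+(1-q)·5 = q·4+(1-q)·7 ⇒ q(4) = (1-q)(2) ⇒ q = 1/3
P2 indiff ⇒ p·1+(1-p)·3 = p·6+(1-p)·0 ⇒ p(-5) = (1-p)(-3) ⇒ p = 3/8

(p,q) = (3/8, 1/3)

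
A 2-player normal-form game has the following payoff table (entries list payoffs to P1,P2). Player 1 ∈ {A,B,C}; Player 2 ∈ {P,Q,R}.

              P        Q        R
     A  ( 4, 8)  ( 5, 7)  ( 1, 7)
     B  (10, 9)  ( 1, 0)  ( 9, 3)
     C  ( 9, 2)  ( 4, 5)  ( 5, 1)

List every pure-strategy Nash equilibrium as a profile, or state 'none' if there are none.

NE set: (B,P)

(A,P): not NE [P1→B gives 10>4]
(A,Q): not NE [P2→P gives 8>7]
(A,R): not NE [P1→B gives 9>1; P2→P gives 8>7]
(B,P): NE
(B,Q): not NE [P1→A gives 5>1; P2→P gives 9>0]
(B,R): not NE [P2→P gives 9>3]
(C,P): not NE [P1→B gives 10>9; P2→Q gives 5>2]
(C,Q): not NE [P1→A gives 5>4]
(C,R): not NE [P1→B gives 9>5; P2→Q gives 5>1]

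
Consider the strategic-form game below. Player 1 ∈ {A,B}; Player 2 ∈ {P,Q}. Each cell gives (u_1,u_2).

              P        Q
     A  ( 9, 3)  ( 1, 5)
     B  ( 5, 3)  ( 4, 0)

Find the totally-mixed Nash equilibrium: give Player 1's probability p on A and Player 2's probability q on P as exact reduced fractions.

P1 indiff ⇒ q·9+(1-q)·1 = q·5+(1-q)·4 ⇒ q(4) = (1-q)(3) ⇒ q = 3/7
P2 indiff ⇒ p·3+(1-p)·3 = p·5+(1-p)·0 ⇒ p(-2) = (1-p)(-3) ⇒ p = 3/5

p=3/5, q=3/7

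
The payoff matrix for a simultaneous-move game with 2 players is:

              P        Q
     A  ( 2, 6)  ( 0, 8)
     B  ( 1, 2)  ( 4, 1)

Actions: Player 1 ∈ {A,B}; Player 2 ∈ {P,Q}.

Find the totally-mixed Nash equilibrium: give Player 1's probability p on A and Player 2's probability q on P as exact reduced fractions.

P1 indiff ⇒ q·2+(1-q)·0 = q·1+(1-q)·4 ⇒ q(1) = (1-q)(4) ⇒ q = 4/5
P2 indiff ⇒ p·6+(1-p)·2 = p·8+(1-p)·1 ⇒ p(-2) = (1-p)(-1) ⇒ p = 1/3

(p,q) = (1/3, 4/5)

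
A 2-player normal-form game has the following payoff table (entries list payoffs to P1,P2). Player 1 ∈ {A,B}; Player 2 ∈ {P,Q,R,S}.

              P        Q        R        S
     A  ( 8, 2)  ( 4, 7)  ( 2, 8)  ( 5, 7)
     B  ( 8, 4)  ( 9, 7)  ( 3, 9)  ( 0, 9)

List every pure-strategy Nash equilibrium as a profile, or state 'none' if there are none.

(A,P): not NE [P2→R gives 8>2]
(A,Q): not NE [P1→B gives 9>4; P2→R gives 8>7]
(A,R): not NE [P1→B gives 3>2]
(A,S): not NE [P2→R gives 8>7]
(B,P): not NE [P2→S gives 9>4]
(B,Q): not NE [P2→S gives 9>7]
(B,R): NE
(B,S): not NE [P1→A gives 5>0]

PSNE = {(B,R)}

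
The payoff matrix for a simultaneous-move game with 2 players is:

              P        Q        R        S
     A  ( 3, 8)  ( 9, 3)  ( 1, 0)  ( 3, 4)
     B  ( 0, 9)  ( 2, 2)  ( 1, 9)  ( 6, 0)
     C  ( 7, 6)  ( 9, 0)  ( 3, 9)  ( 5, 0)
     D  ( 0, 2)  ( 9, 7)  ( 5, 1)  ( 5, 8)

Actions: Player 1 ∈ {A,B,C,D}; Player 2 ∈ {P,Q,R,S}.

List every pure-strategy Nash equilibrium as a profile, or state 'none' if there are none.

No pure NE.

(A,P): not NE [P1→C gives 7>3]
(A,Q): not NE [P2→P gives 8>3]
(A,R): not NE [P1→D gives 5>1; P2→P gives 8>0]
(A,S): not NE [P1→B gives 6>3; P2→P gives 8>4]
(B,P): not NE [P1→C gives 7>0]
(B,Q): not NE [P1→D gives 9>2; P2→R gives 9>2]
(B,R): not NE [P1→D gives 5>1]
(B,S): not NE [P2→R gives 9>0]
(C,P): not NE [P2→R gives 9>6]
(C,Q): not NE [P2→R gives 9>0]
(C,R): not NE [P1→D gives 5>3]
(C,S): not NE [P1→B gives 6>5; P2→R gives 9>0]
(D,P): not NE [P1→C gives 7>0; P2→S gives 8>2]
(D,Q): not NE [P2→S gives 8>7]
(D,R): not NE [P2→S gives 8>1]
(D,S): not NE [P1→B gives 6>5]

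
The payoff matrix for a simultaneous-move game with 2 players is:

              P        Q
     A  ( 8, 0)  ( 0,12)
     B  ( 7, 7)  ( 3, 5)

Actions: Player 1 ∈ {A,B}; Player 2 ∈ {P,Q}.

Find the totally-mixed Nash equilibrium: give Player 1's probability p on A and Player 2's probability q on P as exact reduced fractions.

p=1/7, q=3/4

P1 indiff ⇒ q·8+(1-q)·0 = q·7+(1-q)·3 ⇒ q(1) = (1-q)(3) ⇒ q = 3/4
P2 indiff ⇒ p·0+(1-p)·7 = p·12+(1-p)·5 ⇒ p(-12) = (1-p)(-2) ⇒ p = 1/7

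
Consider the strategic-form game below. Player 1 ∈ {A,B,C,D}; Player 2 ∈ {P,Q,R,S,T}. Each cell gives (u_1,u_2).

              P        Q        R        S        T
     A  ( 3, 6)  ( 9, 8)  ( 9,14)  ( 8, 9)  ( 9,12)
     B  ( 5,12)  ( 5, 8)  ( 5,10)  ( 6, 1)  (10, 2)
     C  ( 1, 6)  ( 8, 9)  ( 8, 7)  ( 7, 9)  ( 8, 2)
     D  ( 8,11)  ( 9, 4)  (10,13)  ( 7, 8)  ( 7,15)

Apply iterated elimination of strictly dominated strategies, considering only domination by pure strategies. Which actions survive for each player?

P1 drop C (A beats it: P:3>1 Q:9>8 R:9>8 S:8>7 T:9>8)
P2 drop Q (R beats it: A:14>8 B:10>8 D:13>4)
P2 drop S (R beats it: A:14>9 B:10>1 D:13>8)
P1→{A,B,D} P2→{P,R,T}

Remaining: P1:{A,B,D} P2:{P,R,T}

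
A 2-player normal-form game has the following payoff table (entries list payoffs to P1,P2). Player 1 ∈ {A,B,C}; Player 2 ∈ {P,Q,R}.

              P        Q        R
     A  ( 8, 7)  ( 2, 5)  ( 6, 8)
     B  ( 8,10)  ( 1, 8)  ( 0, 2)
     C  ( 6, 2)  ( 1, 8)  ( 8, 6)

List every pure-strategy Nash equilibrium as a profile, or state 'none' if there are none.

(A,P): not NE [P2→R gives 8>7]
(A,Q): not NE [P2→R gives 8>5]
(A,R): not NE [P1→C gives 8>6]
(B,P): NE
(B,Q): not NE [P1→A gives 2>1; P2→P gives 10>8]
(B,R): not NE [P1→C gives 8>0; P2→P gives 10>2]
(C,P): not NE [P1→B gives 8>6; P2→Q gives 8>2]
(C,Q): not NE [P1→A gives 2>1]
(C,R): not NE [P2→Q gives 8>6]

PSNE = {(B,P)}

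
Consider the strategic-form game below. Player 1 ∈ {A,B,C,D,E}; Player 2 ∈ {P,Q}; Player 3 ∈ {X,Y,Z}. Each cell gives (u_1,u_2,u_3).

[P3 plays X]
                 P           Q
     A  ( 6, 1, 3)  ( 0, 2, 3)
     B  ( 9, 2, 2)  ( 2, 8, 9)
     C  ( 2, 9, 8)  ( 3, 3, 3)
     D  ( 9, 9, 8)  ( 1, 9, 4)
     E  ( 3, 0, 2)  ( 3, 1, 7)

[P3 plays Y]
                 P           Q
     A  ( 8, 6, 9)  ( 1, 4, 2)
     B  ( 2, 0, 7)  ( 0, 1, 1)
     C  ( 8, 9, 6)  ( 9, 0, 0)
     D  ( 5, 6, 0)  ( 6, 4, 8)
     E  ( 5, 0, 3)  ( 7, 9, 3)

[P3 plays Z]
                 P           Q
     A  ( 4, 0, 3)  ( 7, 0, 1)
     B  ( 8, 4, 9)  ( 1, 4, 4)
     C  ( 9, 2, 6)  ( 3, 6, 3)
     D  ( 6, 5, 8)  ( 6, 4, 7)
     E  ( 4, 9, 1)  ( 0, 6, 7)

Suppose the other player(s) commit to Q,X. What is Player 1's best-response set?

u_1(A vs Q,X) = 0
u_1(B vs Q,X) = 2
u_1(C vs Q,X) = 3
u_1(D vs Q,X) = 1
u_1(E vs Q,X) = 3
max payoff 3 at {C,E}

BR_1 = {C,E}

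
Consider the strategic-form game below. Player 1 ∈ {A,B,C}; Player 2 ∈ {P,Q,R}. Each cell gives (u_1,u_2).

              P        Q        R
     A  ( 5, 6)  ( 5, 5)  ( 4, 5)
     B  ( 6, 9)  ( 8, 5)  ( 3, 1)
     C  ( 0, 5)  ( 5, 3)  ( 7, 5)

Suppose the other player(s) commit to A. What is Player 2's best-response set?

u_2(P vs A) = 6
u_2(Q vs A) = 5
u_2(R vs A) = 5
max payoff 6 at {P}

BR_2 = {P}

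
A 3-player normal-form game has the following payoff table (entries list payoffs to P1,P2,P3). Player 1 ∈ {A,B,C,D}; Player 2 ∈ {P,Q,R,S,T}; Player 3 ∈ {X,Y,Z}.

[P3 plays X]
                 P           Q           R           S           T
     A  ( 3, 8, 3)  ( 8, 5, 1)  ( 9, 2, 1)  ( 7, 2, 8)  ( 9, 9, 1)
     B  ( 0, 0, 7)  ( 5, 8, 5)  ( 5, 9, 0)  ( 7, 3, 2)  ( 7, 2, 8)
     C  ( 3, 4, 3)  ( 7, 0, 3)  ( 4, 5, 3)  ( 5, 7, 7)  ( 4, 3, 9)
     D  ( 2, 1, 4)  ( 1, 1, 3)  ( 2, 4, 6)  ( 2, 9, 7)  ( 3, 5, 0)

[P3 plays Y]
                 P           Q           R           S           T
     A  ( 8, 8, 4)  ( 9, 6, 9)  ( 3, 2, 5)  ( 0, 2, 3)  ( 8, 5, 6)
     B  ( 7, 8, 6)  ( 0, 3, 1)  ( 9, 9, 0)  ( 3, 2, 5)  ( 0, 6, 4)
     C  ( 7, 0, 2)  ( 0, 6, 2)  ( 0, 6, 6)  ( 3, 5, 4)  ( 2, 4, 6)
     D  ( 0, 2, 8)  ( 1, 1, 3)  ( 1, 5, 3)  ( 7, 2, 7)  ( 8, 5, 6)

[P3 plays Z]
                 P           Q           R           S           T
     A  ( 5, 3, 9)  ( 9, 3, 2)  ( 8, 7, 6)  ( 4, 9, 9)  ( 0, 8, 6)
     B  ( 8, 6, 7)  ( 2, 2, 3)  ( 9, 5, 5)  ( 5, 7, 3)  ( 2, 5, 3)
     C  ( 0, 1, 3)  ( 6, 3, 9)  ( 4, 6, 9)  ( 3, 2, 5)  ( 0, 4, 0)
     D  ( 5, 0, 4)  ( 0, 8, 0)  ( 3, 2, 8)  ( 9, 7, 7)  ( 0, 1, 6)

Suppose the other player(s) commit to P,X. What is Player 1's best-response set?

u_1(A vs P,X) = 3
u_1(B vs P,X) = 0
u_1(C vs P,X) = 3
u_1(D vs P,X) = 2
max payoff 3 at {A,C}

BR_1 = {A,C}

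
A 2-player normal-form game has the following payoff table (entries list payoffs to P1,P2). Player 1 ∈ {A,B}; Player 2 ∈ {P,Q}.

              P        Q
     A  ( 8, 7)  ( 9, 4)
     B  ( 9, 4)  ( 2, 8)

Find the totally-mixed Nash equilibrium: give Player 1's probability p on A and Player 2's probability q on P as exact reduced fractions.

P1 mixes 4/7 on A; P2 mixes 7/8 on P

P1 indiff ⇒ q·8+(1-q)·9 = q·9+(1-q)·2 ⇒ q(-1) = (1-q)(-7) ⇒ q = 7/8
P2 indiff ⇒ p·7+(1-p)·4 = p·4+(1-p)·8 ⇒ p(3) = (1-p)(4) ⇒ p = 4/7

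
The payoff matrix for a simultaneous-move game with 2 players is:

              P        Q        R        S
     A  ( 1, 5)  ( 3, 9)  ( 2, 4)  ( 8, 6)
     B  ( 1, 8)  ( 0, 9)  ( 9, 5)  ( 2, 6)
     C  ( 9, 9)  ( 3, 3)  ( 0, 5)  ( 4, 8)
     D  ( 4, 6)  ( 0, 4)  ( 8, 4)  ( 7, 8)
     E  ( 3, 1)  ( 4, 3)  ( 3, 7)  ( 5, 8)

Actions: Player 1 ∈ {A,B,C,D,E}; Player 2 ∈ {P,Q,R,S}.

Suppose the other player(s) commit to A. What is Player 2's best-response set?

u_2(P vs A) = 5
u_2(Q vs A) = 9
u_2(R vs A) = 4
u_2(S vs A) = 6
max payoff 9 at {Q}

P2 best: {Q}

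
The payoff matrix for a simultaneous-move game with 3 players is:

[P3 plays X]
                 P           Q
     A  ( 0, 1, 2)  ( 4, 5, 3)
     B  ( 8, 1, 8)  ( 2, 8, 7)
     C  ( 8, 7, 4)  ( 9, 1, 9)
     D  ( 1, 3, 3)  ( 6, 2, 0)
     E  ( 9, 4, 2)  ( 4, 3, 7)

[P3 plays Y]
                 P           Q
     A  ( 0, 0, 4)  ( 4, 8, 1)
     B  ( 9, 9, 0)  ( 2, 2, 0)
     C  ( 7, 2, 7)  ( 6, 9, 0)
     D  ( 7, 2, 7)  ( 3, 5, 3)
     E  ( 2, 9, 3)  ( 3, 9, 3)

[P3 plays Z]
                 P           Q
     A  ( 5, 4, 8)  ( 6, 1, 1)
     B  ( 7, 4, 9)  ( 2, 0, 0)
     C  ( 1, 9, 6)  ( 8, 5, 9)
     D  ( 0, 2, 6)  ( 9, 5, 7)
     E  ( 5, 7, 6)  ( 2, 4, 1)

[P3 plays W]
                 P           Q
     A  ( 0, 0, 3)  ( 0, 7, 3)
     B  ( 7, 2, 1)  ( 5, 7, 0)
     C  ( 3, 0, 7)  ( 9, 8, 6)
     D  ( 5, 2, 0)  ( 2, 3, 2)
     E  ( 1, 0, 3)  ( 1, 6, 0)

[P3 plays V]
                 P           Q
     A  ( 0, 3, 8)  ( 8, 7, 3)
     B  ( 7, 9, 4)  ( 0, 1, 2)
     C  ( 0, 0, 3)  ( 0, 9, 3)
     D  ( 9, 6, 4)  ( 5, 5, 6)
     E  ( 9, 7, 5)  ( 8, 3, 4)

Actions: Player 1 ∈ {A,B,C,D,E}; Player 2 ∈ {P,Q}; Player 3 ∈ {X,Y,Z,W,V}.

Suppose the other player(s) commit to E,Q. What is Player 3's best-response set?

u_3(X vs E,Q) = 7
u_3(Y vs E,Q) = 3
u_3(Z vs E,Q) = 1
u_3(W vs E,Q) = 0
u_3(V vs E,Q) = 4
max payoff 7 at {X}

BR_3 = {X}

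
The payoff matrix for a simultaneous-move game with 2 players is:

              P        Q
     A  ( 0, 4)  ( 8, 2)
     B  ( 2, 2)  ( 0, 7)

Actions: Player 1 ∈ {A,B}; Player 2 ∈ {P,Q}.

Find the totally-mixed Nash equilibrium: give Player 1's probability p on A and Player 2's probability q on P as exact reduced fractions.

P1 indiff ⇒ q·0+(1-q)·8 = q·2+(1-q)·0 ⇒ q(-2) = (1-q)(-8) ⇒ q = 4/5
P2 indiff ⇒ p·4+(1-p)·2 = p·2+(1-p)·7 ⇒ p(2) = (1-p)(5) ⇒ p = 5/7

p=5/7, q=4/5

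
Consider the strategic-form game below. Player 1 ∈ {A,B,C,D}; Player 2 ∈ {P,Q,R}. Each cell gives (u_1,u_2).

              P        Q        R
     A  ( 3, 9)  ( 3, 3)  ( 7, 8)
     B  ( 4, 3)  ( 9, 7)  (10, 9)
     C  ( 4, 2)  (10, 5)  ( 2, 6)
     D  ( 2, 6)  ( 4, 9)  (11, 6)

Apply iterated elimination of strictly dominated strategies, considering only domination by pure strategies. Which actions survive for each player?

P1 drop A (B beats it: P:4>3 Q:9>3 R:10>7)
P2 drop P (Q beats it: B:7>3 C:5>2 D:9>6)
P1→{B,C,D} P2→{Q,R}

IESDS → P1:{B,C,D} P2:{Q,R}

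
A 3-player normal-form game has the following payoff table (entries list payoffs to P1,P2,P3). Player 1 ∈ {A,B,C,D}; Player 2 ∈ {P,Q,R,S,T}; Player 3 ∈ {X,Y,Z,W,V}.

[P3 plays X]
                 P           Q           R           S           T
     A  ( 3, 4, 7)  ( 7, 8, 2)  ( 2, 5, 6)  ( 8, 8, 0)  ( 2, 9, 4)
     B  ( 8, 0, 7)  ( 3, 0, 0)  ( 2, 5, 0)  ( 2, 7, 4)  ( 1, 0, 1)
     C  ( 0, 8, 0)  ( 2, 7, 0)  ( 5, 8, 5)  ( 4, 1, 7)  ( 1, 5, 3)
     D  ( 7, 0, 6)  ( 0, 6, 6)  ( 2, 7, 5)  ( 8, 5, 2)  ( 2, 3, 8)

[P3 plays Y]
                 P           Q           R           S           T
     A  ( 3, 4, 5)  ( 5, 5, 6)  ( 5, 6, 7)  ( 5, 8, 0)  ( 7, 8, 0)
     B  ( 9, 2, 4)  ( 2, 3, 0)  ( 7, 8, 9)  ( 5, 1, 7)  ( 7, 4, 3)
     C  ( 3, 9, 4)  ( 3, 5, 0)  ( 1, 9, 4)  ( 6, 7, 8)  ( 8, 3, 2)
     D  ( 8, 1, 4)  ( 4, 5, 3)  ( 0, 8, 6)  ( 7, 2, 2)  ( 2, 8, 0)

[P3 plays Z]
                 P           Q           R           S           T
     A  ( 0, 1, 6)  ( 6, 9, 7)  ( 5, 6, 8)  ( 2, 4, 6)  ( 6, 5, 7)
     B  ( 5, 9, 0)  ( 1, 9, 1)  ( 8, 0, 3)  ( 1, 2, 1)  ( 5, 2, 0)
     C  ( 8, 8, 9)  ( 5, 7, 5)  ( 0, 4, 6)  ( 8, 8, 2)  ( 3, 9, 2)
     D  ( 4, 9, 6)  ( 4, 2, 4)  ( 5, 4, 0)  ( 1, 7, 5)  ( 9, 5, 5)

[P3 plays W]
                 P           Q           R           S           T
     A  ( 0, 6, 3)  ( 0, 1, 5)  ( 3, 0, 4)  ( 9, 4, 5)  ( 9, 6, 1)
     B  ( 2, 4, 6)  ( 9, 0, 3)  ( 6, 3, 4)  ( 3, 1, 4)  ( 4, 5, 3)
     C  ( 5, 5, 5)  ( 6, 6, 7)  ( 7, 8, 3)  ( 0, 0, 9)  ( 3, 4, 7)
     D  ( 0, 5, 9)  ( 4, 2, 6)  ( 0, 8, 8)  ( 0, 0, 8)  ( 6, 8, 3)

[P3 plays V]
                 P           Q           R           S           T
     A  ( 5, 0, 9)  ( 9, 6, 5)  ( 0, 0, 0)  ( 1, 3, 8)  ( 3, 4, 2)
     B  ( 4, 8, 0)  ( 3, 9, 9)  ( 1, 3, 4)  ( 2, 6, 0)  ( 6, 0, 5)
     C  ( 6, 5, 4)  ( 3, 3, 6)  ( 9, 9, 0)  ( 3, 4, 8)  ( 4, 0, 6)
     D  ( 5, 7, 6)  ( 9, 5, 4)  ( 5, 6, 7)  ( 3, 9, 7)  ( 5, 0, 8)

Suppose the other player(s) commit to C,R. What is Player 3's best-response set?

u_3(X vs C,R) = 5
u_3(Y vs C,R) = 4
u_3(Z vs C,R) = 6
u_3(W vs C,R) = 3
u_3(V vs C,R) = 0
max payoff 6 at {Z}

argmax u_3 = {Z}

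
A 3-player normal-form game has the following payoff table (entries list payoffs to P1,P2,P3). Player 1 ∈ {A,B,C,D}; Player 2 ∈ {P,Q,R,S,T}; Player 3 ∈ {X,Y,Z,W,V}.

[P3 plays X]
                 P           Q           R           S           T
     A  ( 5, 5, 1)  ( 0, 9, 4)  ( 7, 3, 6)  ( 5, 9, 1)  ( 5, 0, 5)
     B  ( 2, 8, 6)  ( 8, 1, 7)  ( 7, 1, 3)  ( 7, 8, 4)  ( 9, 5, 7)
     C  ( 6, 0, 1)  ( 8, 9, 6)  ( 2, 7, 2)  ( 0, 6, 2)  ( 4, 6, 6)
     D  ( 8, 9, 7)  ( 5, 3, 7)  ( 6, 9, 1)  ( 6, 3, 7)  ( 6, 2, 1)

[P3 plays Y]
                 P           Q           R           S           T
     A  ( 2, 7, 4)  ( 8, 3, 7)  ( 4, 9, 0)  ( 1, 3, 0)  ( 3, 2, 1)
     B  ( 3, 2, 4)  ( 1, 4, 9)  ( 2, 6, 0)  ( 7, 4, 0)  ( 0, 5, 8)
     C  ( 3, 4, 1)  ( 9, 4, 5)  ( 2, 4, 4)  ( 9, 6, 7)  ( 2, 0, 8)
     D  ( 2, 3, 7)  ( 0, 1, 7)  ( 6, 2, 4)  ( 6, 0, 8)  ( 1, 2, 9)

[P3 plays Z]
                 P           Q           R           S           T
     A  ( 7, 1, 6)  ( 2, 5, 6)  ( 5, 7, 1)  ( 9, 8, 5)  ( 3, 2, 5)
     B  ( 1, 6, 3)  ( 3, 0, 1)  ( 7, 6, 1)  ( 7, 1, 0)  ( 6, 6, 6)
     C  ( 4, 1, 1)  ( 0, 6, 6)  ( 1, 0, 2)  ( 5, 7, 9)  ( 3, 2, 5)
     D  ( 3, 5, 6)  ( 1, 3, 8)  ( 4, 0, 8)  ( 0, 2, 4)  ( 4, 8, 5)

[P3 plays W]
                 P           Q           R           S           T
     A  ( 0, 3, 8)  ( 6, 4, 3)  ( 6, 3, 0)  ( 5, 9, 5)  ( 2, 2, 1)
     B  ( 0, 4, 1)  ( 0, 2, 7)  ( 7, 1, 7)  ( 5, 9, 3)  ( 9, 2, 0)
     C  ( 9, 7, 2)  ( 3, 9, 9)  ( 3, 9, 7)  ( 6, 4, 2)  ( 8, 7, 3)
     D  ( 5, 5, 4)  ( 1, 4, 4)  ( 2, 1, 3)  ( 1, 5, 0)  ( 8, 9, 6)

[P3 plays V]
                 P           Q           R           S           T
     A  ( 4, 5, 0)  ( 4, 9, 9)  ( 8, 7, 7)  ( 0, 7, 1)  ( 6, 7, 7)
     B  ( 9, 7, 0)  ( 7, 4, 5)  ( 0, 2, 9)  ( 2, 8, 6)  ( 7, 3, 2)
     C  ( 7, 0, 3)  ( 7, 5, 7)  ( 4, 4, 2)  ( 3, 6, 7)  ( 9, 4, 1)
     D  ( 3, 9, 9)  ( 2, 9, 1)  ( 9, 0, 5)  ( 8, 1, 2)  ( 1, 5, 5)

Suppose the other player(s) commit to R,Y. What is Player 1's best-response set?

u_1(A vs R,Y) = 4
u_1(B vs R,Y) = 2
u_1(C vs R,Y) = 2
u_1(D vs R,Y) = 6
max payoff 6 at {D}

argmax u_1 = {D}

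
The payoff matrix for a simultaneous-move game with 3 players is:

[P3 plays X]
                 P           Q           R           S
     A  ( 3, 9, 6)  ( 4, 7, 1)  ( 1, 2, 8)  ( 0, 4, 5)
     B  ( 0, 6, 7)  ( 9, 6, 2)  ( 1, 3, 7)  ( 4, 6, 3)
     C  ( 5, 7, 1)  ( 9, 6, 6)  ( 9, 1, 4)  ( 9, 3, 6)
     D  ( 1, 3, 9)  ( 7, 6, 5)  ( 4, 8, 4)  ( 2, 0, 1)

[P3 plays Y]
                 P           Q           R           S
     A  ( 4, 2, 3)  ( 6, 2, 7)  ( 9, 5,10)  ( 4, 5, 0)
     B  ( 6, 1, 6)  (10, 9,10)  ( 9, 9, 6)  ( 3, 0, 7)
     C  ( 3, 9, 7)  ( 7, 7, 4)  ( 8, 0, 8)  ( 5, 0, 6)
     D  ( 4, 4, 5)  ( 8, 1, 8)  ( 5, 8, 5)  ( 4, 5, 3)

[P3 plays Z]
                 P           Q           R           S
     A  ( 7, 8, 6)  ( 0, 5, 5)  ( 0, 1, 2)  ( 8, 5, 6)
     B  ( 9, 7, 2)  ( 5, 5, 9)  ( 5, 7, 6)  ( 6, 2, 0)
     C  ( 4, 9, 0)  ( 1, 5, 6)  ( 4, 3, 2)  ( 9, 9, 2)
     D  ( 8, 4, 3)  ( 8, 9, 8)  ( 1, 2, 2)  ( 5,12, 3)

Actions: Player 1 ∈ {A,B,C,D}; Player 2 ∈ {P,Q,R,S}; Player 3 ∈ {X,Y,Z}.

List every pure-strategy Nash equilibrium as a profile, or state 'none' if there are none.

Nash profiles: (A,R,Y), (B,Q,Y)

(A,P,X): not NE [P1→C gives 5>3]
(A,P,Y): not NE [P1→B gives 6>4; P2→S gives 5>2; P3→Z gives 6>3]
(A,P,Z): not NE [P1→B gives 9>7]
(A,Q,X): not NE [P1→C gives 9>4; P2→P gives 9>7; P3→Y gives 7>1]
(A,Q,Y): not NE [P1→B gives 10>6; P2→S gives 5>2]
(A,Q,Z): not NE [P1→D gives 8>0; P2→P gives 8>5; P3→Y gives 7>5]
(A,R,X): not NE [P1→C gives 9>1; P2→P gives 9>2; P3→Y gives 10>8]
(A,R,Y): NE
(A,R,Z): not NE [P1→B gives 5>0; P2→P gives 8>1; P3→Y gives 10>2]
(A,S,X): not NE [P1→C gives 9>0; P2→P gives 9>4; P3→Z gives 6>5]
(A,S,Y): not NE [P1→C gives 5>4; P3→Z gives 6>0]
(A,S,Z): not NE [P1→C gives 9>8; P2→P gives 8>5]
(B,P,X): not NE [P1→C gives 5>0]
(B,P,Y): not NE [P2→R gives 9>1; P3→X gives 7>6]
(B,P,Z): not NE [P3→X gives 7>2]
(B,Q,X): not NE [P3→Y gives 10>2]
(B,Q,Y): NE
(B,Q,Z): not NE [P1→D gives 8>5; P2→R gives 7>5; P3→Y gives 10>9]
(B,R,X): not NE [P1→C gives 9>1; P2→S gives 6>3]
(B,R,Y): not NE [P3→X gives 7>6]
(B,R,Z): not NE [P3→X gives 7>6]
(B,S,X): not NE [P1→C gives 9>4; P3→Y gives 7>3]
(B,S,Y): not NE [P1→C gives 5>3; P2→R gives 9>0]
(B,S,Z): not NE [P1→C gives 9>6; P2→R gives 7>2; P3→Y gives 7>0]
(C,P,X): not NE [P3→Y gives 7>1]
(C,P,Y): not NE [P1→B gives 6>3]
(C,P,Z): not NE [P1→B gives 9>4; P3→Y gives 7>0]
(C,Q,X): not NE [P2→P gives 7>6]
(C,Q,Y): not NE [P1→B gives 10>7; P2→P gives 9>7; P3→Z gives 6>4]
(C,Q,Z): not NE [P1→D gives 8>1; P2→S gives 9>5]
(C,R,X): not NE [P2→P gives 7>1; P3→Y gives 8>4]
(C,R,Y): not NE [P1→B gives 9>8; P2→P gives 9>0]
(C,R,Z): not NE [P1→B gives 5>4; P2→S gives 9>3; P3→Y gives 8>2]
(C,S,X): not NE [P2→P gives 7>3]
(C,S,Y): not NE [P2→P gives 9>0]
(C,S,Z): not NE [P3→Y gives 6>2]
(D,P,X): not NE [P1→C gives 5>1; P2→R gives 8>3]
(D,P,Y): not NE [P1→B gives 6>4; P2→R gives 8>4; P3→X gives 9>5]
(D,P,Z): not NE [P1→B gives 9>8; P2→S gives 12>4; P3→X gives 9>3]
(D,Q,X): not NE [P1→C gives 9>7; P2→R gives 8>6; P3→Z gives 8>5]
(D,Q,Y): not NE [P1→B gives 10>8; P2→R gives 8>1]
(D,Q,Z): not NE [P2→S gives 12>9]
(D,R,X): not NE [P1→C gives 9>4; P3→Y gives 5>4]
(D,R,Y): not NE [P1→B gives 9>5]
(D,R,Z): not NE [P1→B gives 5>1; P2→S gives 12>2; P3→Y gives 5>2]
(D,S,X): not NE [P1→C gives 9>2; P2→R gives 8>0; P3→Z gives 3>1]
(D,S,Y): not NE [P1→C gives 5>4; P2→R gives 8>5]
(D,S,Z): not NE [P1→C gives 9>5]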